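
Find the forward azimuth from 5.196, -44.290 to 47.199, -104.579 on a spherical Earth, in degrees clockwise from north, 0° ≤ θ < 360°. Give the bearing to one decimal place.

Δλ = -104.579 − -44.290 = -60.289°.
θ = atan2( sin Δλ · cos φ₂ , cos φ₁ · sin φ₂ − sin φ₁ · cos φ₂ · cos Δλ )
  = atan2(-0.59013, 0.70021) = -40.124° → normalised to [0°, 360°): 319.876°.

319.9°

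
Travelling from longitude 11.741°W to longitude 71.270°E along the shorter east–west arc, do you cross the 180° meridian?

No

Signed shortest Δλ = ((71.270 − -11.741 + 180) mod 360) − 180 = 83.011°.
Going east by 83.011° from -11.741° reaches +71.270° without touching 180°.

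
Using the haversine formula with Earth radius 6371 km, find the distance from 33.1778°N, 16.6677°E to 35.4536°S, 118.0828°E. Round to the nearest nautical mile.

7018 nmi

Δλ = 118.0828 − 16.6677 = 101.4151°.
Δφ = -35.4536 − 33.1778 = -68.6314°.
a = sin²(Δφ/2) + cos φ₁ · cos φ₂ · sin²(Δλ/2) = 0.726180.
c = 2·atan2(√a, √(1−a)) = 2.04021 rad → d = 6371·c ≈ 12998.15 km ≈ 7018.44 nmi.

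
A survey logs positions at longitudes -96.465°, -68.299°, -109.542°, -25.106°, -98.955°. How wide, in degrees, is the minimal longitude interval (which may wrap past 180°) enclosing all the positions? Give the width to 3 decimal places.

84.436°

Sort the longitudes: -109.542°, -98.955°, -96.465°, -68.299°, -25.106°.
Eastward gaps between consecutive values (wrapping around): 10.587°, 2.490°, 28.166°, 43.193°, 275.564°.
Largest gap = 275.564° ⇒ minimal covering band is its complement: 360° − 275.564° = 84.436°.
Band runs from -109.542° eastward to -25.106°.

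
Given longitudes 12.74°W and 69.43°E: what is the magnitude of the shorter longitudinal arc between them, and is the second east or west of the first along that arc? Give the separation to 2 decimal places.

82.17° east

Raw difference: 69.43 − -12.74 = 82.17°.
Normalise into (−180°, 180°]: 82.17° stays 82.17°.
Positive ⇒ the second point lies to the east; separation 82.17°.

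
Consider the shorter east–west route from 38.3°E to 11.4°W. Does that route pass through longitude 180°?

No

Signed shortest Δλ = ((-11.4 − 38.3 + 180) mod 360) − 180 = -49.7°.
Going west by 49.7° from +38.3° reaches -11.4° without touching 180°.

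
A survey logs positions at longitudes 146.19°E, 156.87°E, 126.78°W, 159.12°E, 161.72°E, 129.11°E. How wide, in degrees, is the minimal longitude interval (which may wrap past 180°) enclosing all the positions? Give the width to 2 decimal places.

104.11°

Sort the longitudes: -126.78°, +129.11°, +146.19°, +156.87°, +159.12°, +161.72°.
Eastward gaps between consecutive values (wrapping around): 255.89°, 17.08°, 10.68°, 2.25°, 2.60°, 71.50°.
Largest gap = 255.89° ⇒ minimal covering band is its complement: 360° − 255.89° = 104.11°.
Band runs from +129.11° eastward to -126.78°, crossing the antimeridian.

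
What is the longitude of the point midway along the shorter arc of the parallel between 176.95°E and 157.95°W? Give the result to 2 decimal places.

170.50°W

Signed shortest Δλ from +176.95° to -157.95° is +25.10°.
Midpoint longitude = +176.95° + (+25.10°)/2 = +176.95° + 12.55° = +189.50°.
Normalise into (−180°, 180°]: -170.50°.
(The naïve average (+176.95 + -157.95)/2 = 9.5° is on the wrong side of the globe.)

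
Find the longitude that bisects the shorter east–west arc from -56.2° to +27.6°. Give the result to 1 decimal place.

-14.3°

Signed shortest Δλ from -56.2° to +27.6° is +83.8°.
Midpoint longitude = -56.2° + (+83.8°)/2 = -56.2° + 41.9° = -14.3°.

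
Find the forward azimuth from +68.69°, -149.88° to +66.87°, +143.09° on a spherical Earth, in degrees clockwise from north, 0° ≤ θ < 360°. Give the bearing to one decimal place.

297.9°

Δλ = 143.09 − -149.88 = 292.97°; wrapped into (−180°, 180°]: -67.03°.
θ = atan2( sin Δλ · cos φ₂ , cos φ₁ · sin φ₂ − sin φ₁ · cos φ₂ · cos Δλ )
  = atan2(-0.36167, 0.19139) = -62.114° → normalised to [0°, 360°): 297.886°.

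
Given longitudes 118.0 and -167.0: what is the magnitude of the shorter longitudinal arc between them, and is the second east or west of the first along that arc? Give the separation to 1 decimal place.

75.0° east

Raw difference: -167.0 − 118.0 = -285.0°.
Normalise into (−180°, 180°]: -285.0° + 360° = 75.0°.
Positive ⇒ the second point lies to the east; separation 75.0°.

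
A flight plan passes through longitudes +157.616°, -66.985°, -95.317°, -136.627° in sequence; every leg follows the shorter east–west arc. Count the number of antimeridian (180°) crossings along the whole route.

1

Leg 1: +157.616° → -66.985°, shortest Δλ = 135.399° (east) — crosses 180°.
Leg 2: -66.985° → -95.317°, shortest Δλ = -28.332° (west) — does not cross 180°.
Leg 3: -95.317° → -136.627°, shortest Δλ = -41.31° (west) — does not cross 180°.
Total crossings: 1.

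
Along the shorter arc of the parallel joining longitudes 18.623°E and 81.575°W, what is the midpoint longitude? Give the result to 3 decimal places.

31.476°W

Signed shortest Δλ from +18.623° to -81.575° is -100.198°.
Midpoint longitude = +18.623° + (-100.198°)/2 = +18.623° − 50.099° = -31.476°.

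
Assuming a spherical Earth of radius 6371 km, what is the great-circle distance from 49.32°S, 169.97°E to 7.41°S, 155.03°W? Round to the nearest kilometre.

Δλ = -155.03 − 169.97 = -325.00°; wrapped into (−180°, 180°]: 35.00°.
Δφ = -7.41 − -49.32 = 41.91°.
a = sin²(Δφ/2) + cos φ₁ · cos φ₂ · sin²(Δλ/2) = 0.186352.
c = 2·atan2(√a, √(1−a)) = 0.89272 rad → d = 6371·c ≈ 5687.51 km.

5688 km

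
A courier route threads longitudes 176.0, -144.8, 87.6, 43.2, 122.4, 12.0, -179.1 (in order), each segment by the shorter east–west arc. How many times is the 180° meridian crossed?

Leg 1: +176.0° → -144.8°, shortest Δλ = 39.2° (east) — crosses 180°.
Leg 2: -144.8° → +87.6°, shortest Δλ = -127.6° (west) — crosses 180°.
Leg 3: +87.6° → +43.2°, shortest Δλ = -44.4° (west) — does not cross 180°.
Leg 4: +43.2° → +122.4°, shortest Δλ = 79.2° (east) — does not cross 180°.
Leg 5: +122.4° → +12.0°, shortest Δλ = -110.4° (west) — does not cross 180°.
Leg 6: +12.0° → -179.1°, shortest Δλ = 168.9° (east) — crosses 180°.
Total crossings: 3.

3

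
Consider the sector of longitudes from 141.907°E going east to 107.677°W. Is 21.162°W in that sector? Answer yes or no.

No

Band width going east from +141.907° to -107.677°: ((-107.677 − 141.907) mod 360) = 110.416°.
Offset of -21.162° east of the west edge: ((-21.162 − 141.907) mod 360) = 196.931°.
196.931° > 110.416° ⇒ outside.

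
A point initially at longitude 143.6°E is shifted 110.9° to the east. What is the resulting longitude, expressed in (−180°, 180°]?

105.5°W

Start at +143.6°; shift +110.9° → +254.5°.
+254.5° lies outside (−180°, 180°]; subtract 360° → -105.5°.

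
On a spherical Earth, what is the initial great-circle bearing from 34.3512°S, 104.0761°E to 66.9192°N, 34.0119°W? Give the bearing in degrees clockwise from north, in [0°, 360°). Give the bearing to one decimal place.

Δλ = -34.0119 − 104.0761 = -138.0880°.
θ = atan2( sin Δλ · cos φ₂ , cos φ₁ · sin φ₂ − sin φ₁ · cos φ₂ · cos Δλ )
  = atan2(-0.26187, 0.59489) = -23.759° → normalised to [0°, 360°): 336.241°.

336.2°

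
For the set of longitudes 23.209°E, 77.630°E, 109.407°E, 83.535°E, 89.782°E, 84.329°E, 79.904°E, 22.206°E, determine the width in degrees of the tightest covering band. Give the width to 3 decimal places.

Sort the longitudes: +22.206°, +23.209°, +77.630°, +79.904°, +83.535°, +84.329°, +89.782°, +109.407°.
Eastward gaps between consecutive values (wrapping around): 1.003°, 54.421°, 2.274°, 3.631°, 0.794°, 5.453°, 19.625°, 272.799°.
Largest gap = 272.799° ⇒ minimal covering band is its complement: 360° − 272.799° = 87.201°.
Band runs from +22.206° eastward to +109.407°.

87.201°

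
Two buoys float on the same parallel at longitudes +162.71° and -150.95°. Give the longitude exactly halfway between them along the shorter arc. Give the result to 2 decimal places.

-174.12°

Signed shortest Δλ from +162.71° to -150.95° is +46.34°.
Midpoint longitude = +162.71° + (+46.34°)/2 = +162.71° + 23.17° = +185.88°.
Normalise into (−180°, 180°]: -174.12°.
(The naïve average (+162.71 + -150.95)/2 = 5.88° is on the wrong side of the globe.)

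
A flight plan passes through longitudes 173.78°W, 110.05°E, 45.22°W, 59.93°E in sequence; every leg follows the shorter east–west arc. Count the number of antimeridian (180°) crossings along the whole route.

1

Leg 1: -173.78° → +110.05°, shortest Δλ = -76.17° (west) — crosses 180°.
Leg 2: +110.05° → -45.22°, shortest Δλ = -155.27° (west) — does not cross 180°.
Leg 3: -45.22° → +59.93°, shortest Δλ = 105.15° (east) — does not cross 180°.
Total crossings: 1.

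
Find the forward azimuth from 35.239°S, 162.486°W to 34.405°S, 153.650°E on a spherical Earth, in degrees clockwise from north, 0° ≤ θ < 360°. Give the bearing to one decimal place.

Δλ = 153.650 − -162.486 = 316.136°; wrapped into (−180°, 180°]: -43.864°.
θ = atan2( sin Δλ · cos φ₂ , cos φ₁ · sin φ₂ − sin φ₁ · cos φ₂ · cos Δλ )
  = atan2(-0.57173, -0.11827) = -101.688° → normalised to [0°, 360°): 258.312°.

258.3°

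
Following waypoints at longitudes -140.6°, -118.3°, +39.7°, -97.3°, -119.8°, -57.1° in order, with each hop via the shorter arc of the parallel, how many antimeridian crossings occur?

0

Leg 1: -140.6° → -118.3°, shortest Δλ = 22.3° (east) — does not cross 180°.
Leg 2: -118.3° → +39.7°, shortest Δλ = 158.0° (east) — does not cross 180°.
Leg 3: +39.7° → -97.3°, shortest Δλ = -137.0° (west) — does not cross 180°.
Leg 4: -97.3° → -119.8°, shortest Δλ = -22.5° (west) — does not cross 180°.
Leg 5: -119.8° → -57.1°, shortest Δλ = 62.7° (east) — does not cross 180°.
Total crossings: 0.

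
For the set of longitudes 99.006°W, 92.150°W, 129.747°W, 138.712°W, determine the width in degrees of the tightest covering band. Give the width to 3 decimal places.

46.562°

Sort the longitudes: -138.712°, -129.747°, -99.006°, -92.150°.
Eastward gaps between consecutive values (wrapping around): 8.965°, 30.741°, 6.856°, 313.438°.
Largest gap = 313.438° ⇒ minimal covering band is its complement: 360° − 313.438° = 46.562°.
Band runs from -138.712° eastward to -92.150°.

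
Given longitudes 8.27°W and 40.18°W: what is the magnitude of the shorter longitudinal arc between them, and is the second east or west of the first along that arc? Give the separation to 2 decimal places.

31.91° west

Raw difference: -40.18 − -8.27 = -31.91°.
Normalise into (−180°, 180°]: -31.91° stays -31.91°.
Negative ⇒ the second point lies to the west; separation 31.91°.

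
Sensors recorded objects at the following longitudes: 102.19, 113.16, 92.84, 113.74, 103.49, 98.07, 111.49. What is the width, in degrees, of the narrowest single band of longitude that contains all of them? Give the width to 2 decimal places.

20.90°

Sort the longitudes: +92.84°, +98.07°, +102.19°, +103.49°, +111.49°, +113.16°, +113.74°.
Eastward gaps between consecutive values (wrapping around): 5.23°, 4.12°, 1.30°, 8.00°, 1.67°, 0.58°, 339.10°.
Largest gap = 339.10° ⇒ minimal covering band is its complement: 360° − 339.10° = 20.90°.
Band runs from +92.84° eastward to +113.74°.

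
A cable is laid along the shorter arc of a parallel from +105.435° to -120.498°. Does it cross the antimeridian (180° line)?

Naïve |-120.498 − 105.435| = 225.933° > 180°, so the shorter arc goes the other way round — across 180°.
Signed shortest Δλ = ((-120.498 − 105.435 + 180) mod 360) − 180 = 134.067°.
Going east by 134.067° from +105.435° passes through 180° before reaching -120.498°.

Yes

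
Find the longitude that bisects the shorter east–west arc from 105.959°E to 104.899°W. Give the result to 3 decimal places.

179.470°W

Signed shortest Δλ from +105.959° to -104.899° is +149.142°.
Midpoint longitude = +105.959° + (+149.142°)/2 = +105.959° + 74.571° = +180.530°.
Normalise into (−180°, 180°]: -179.470°.
(The naïve average (+105.959 + -104.899)/2 = 0.53° is on the wrong side of the globe.)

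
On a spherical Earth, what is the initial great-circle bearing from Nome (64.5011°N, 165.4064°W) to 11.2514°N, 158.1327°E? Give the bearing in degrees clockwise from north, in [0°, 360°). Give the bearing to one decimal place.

Δλ = 158.1327 − -165.4064 = 323.5391°; wrapped into (−180°, 180°]: -36.4609°.
θ = atan2( sin Δλ · cos φ₂ , cos φ₁ · sin φ₂ − sin φ₁ · cos φ₂ · cos Δλ )
  = atan2(-0.58285, -0.62797) = -137.134° → normalised to [0°, 360°): 222.866°.

222.9°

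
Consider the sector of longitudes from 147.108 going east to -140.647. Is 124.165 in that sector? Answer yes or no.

No

Band width going east from +147.108° to -140.647°: ((-140.647 − 147.108) mod 360) = 72.245°.
Offset of +124.165° east of the west edge: ((124.165 − 147.108) mod 360) = 337.057°.
337.057° > 72.245° ⇒ outside.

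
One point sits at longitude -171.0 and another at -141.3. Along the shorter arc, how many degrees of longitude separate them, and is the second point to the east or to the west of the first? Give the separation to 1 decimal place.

29.7° east

Raw difference: -141.3 − -171.0 = 29.7°.
Normalise into (−180°, 180°]: 29.7° stays 29.7°.
Positive ⇒ the second point lies to the east; separation 29.7°.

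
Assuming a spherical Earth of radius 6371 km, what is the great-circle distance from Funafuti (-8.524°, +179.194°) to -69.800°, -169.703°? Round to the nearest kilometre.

Δλ = -169.703 − 179.194 = -348.897°; wrapped into (−180°, 180°]: 11.103°.
Δφ = -69.800 − -8.524 = -61.276°.
a = sin²(Δφ/2) + cos φ₁ · cos φ₂ · sin²(Δλ/2) = 0.262900.
c = 2·atan2(√a, √(1−a)) = 1.07674 rad → d = 6371·c ≈ 6859.92 km.

6860 km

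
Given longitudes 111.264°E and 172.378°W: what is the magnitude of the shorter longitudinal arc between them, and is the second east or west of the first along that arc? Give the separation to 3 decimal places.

Raw difference: -172.378 − 111.264 = -283.642°.
Normalise into (−180°, 180°]: -283.642° + 360° = 76.358°.
Positive ⇒ the second point lies to the east; separation 76.358°.

76.358° east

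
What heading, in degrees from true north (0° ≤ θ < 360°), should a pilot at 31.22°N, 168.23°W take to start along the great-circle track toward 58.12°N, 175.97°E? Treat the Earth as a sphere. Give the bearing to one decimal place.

Δλ = 175.97 − -168.23 = 344.20°; wrapped into (−180°, 180°]: -15.80°.
θ = atan2( sin Δλ · cos φ₂ , cos φ₁ · sin φ₂ − sin φ₁ · cos φ₂ · cos Δλ )
  = atan2(-0.14380, 0.46278) = -17.262° → normalised to [0°, 360°): 342.738°.

342.7°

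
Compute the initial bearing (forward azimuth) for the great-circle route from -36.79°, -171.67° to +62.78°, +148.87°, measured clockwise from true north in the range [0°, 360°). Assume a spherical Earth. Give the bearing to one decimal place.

342.5°

Δλ = 148.87 − -171.67 = 320.54°; wrapped into (−180°, 180°]: -39.46°.
θ = atan2( sin Δλ · cos φ₂ , cos φ₁ · sin φ₂ − sin φ₁ · cos φ₂ · cos Δλ )
  = atan2(-0.29070, 0.92364) = -17.470° → normalised to [0°, 360°): 342.530°.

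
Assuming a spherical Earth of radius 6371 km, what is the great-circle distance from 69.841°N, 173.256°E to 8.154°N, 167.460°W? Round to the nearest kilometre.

6997 km

Δλ = -167.460 − 173.256 = -340.716°; wrapped into (−180°, 180°]: 19.284°.
Δφ = 8.154 − 69.841 = -61.687°.
a = sin²(Δφ/2) + cos φ₁ · cos φ₂ · sin²(Δλ/2) = 0.272426.
c = 2·atan2(√a, √(1−a)) = 1.09826 rad → d = 6371·c ≈ 6997.00 km.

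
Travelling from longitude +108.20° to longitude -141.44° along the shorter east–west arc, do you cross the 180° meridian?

Naïve |-141.44 − 108.20| = 249.64° > 180°, so the shorter arc goes the other way round — across 180°.
Signed shortest Δλ = ((-141.44 − 108.20 + 180) mod 360) − 180 = 110.36°.
Going east by 110.36° from +108.20° passes through 180° before reaching -141.44°.

Yes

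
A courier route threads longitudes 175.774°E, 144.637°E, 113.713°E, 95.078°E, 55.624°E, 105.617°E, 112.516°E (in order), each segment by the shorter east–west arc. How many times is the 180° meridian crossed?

0

Leg 1: +175.774° → +144.637°, shortest Δλ = -31.137° (west) — does not cross 180°.
Leg 2: +144.637° → +113.713°, shortest Δλ = -30.924° (west) — does not cross 180°.
Leg 3: +113.713° → +95.078°, shortest Δλ = -18.635° (west) — does not cross 180°.
Leg 4: +95.078° → +55.624°, shortest Δλ = -39.454° (west) — does not cross 180°.
Leg 5: +55.624° → +105.617°, shortest Δλ = 49.993° (east) — does not cross 180°.
Leg 6: +105.617° → +112.516°, shortest Δλ = 6.899° (east) — does not cross 180°.
Total crossings: 0.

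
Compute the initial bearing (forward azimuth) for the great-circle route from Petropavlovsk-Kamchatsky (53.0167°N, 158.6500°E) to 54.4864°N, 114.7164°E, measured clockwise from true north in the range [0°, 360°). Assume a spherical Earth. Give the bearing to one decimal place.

291.1°

Δλ = 114.7164 − 158.6500 = -43.9336°.
θ = atan2( sin Δλ · cos φ₂ , cos φ₁ · sin φ₂ − sin φ₁ · cos φ₂ · cos Δλ )
  = atan2(-0.40304, 0.15551) = -68.901° → normalised to [0°, 360°): 291.099°.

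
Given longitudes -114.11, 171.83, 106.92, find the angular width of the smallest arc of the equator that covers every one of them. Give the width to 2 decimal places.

Sort the longitudes: -114.11°, +106.92°, +171.83°.
Eastward gaps between consecutive values (wrapping around): 221.03°, 64.91°, 74.06°.
Largest gap = 221.03° ⇒ minimal covering band is its complement: 360° − 221.03° = 138.97°.
Band runs from +106.92° eastward to -114.11°, crossing the antimeridian.

138.97°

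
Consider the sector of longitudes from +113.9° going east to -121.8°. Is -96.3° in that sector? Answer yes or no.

Band width going east from +113.9° to -121.8°: ((-121.8 − 113.9) mod 360) = 124.3°.
Offset of -96.3° east of the west edge: ((-96.3 − 113.9) mod 360) = 149.8°.
149.8° > 124.3° ⇒ outside.

No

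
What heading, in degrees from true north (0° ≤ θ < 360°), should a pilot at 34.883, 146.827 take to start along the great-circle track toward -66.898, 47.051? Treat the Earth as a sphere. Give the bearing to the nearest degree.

Δλ = 47.051 − 146.827 = -99.776°.
θ = atan2( sin Δλ · cos φ₂ , cos φ₁ · sin φ₂ − sin φ₁ · cos φ₂ · cos Δλ )
  = atan2(-0.38667, -0.71644) = -151.644° → normalised to [0°, 360°): 208.356°.

208°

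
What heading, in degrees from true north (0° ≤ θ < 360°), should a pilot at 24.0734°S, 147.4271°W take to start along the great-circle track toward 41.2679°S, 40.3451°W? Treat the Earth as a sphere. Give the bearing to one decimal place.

Δλ = -40.3451 − -147.4271 = 107.0820°.
θ = atan2( sin Δλ · cos φ₂ , cos φ₁ · sin φ₂ − sin φ₁ · cos φ₂ · cos Δλ )
  = atan2(0.71848, -0.69227) = 133.936° → normalised to [0°, 360°): 133.936°.

133.9°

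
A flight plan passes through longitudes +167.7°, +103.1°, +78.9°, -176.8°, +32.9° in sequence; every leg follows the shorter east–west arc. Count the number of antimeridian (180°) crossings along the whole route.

Leg 1: +167.7° → +103.1°, shortest Δλ = -64.6° (west) — does not cross 180°.
Leg 2: +103.1° → +78.9°, shortest Δλ = -24.2° (west) — does not cross 180°.
Leg 3: +78.9° → -176.8°, shortest Δλ = 104.3° (east) — crosses 180°.
Leg 4: -176.8° → +32.9°, shortest Δλ = -150.3° (west) — crosses 180°.
Total crossings: 2.

2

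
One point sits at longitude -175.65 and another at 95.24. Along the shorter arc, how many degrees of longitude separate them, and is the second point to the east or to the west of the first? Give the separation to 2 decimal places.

89.11° west

Raw difference: 95.24 − -175.65 = 270.89°.
Normalise into (−180°, 180°]: 270.89° − 360° = -89.11°.
Negative ⇒ the second point lies to the west; separation 89.11°.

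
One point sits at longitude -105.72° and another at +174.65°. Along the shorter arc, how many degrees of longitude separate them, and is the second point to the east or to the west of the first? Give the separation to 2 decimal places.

Raw difference: 174.65 − -105.72 = 280.37°.
Normalise into (−180°, 180°]: 280.37° − 360° = -79.63°.
Negative ⇒ the second point lies to the west; separation 79.63°.

79.63° west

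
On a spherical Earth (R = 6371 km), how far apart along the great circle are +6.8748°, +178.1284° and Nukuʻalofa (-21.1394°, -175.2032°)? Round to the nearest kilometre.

Δλ = -175.2032 − 178.1284 = -353.3316°; wrapped into (−180°, 180°]: 6.6684°.
Δφ = -21.1394 − 6.8748 = -28.0142°.
a = sin²(Δφ/2) + cos φ₁ · cos φ₂ · sin²(Δλ/2) = 0.061717.
c = 2·atan2(√a, √(1−a)) = 0.50211 rad → d = 6371·c ≈ 3198.97 km.

3199 km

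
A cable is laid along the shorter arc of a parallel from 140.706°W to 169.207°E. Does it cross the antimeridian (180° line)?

Naïve |169.207 − -140.706| = 309.913° > 180°, so the shorter arc goes the other way round — across 180°.
Signed shortest Δλ = ((169.207 − -140.706 + 180) mod 360) − 180 = -50.087°.
Going west by 50.087° from -140.706° passes through 180° before reaching +169.207°.

Yes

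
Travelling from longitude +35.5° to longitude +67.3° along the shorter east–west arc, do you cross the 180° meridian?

No

Signed shortest Δλ = ((67.3 − 35.5 + 180) mod 360) − 180 = 31.8°.
Going east by 31.8° from +35.5° reaches +67.3° without touching 180°.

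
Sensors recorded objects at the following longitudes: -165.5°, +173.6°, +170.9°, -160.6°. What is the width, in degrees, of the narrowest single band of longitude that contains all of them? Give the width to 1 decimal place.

Sort the longitudes: -165.5°, -160.6°, +170.9°, +173.6°.
Eastward gaps between consecutive values (wrapping around): 4.9°, 331.5°, 2.7°, 20.9°.
Largest gap = 331.5° ⇒ minimal covering band is its complement: 360° − 331.5° = 28.5°.
Band runs from +170.9° eastward to -160.6°, crossing the antimeridian.

28.5°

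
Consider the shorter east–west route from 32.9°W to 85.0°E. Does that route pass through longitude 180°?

No

Signed shortest Δλ = ((85.0 − -32.9 + 180) mod 360) − 180 = 117.9°.
Going east by 117.9° from -32.9° reaches +85.0° without touching 180°.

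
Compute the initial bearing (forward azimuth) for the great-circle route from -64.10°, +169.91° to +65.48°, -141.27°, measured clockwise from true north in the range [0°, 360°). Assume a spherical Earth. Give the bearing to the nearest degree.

26°

Δλ = -141.27 − 169.91 = -311.18°; wrapped into (−180°, 180°]: 48.82°.
θ = atan2( sin Δλ · cos φ₂ , cos φ₁ · sin φ₂ − sin φ₁ · cos φ₂ · cos Δλ )
  = atan2(0.31236, 0.64322) = 25.902° → normalised to [0°, 360°): 25.902°.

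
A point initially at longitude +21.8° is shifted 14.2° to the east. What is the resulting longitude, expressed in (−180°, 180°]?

Start at +21.8°; shift +14.2° → +36.0°.
+36.0° already lies in (−180°, 180°].

+36.0°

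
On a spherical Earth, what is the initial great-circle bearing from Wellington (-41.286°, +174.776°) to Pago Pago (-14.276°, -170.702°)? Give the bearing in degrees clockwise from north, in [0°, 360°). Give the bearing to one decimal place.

29.3°

Δλ = -170.702 − 174.776 = -345.478°; wrapped into (−180°, 180°]: 14.522°.
θ = atan2( sin Δλ · cos φ₂ , cos φ₁ · sin φ₂ − sin φ₁ · cos φ₂ · cos Δλ )
  = atan2(0.24301, 0.43372) = 29.262° → normalised to [0°, 360°): 29.262°.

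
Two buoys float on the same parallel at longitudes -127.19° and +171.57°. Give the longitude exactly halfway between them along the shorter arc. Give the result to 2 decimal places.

-157.81°

Signed shortest Δλ from -127.19° to +171.57° is -61.24°.
Midpoint longitude = -127.19° + (-61.24°)/2 = -127.19° − 30.62° = -157.81°.
(The naïve average (-127.19 + +171.57)/2 = 22.19° is on the wrong side of the globe.)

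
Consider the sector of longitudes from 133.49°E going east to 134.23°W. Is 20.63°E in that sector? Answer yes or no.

No

Band width going east from +133.49° to -134.23°: ((-134.23 − 133.49) mod 360) = 92.28°.
Offset of +20.63° east of the west edge: ((20.63 − 133.49) mod 360) = 247.14°.
247.14° > 92.28° ⇒ outside.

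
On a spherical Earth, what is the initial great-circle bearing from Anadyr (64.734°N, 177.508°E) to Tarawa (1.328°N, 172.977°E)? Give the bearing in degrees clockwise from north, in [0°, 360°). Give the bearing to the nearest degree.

185°

Δλ = 172.977 − 177.508 = -4.531°.
θ = atan2( sin Δλ · cos φ₂ , cos φ₁ · sin φ₂ − sin φ₁ · cos φ₂ · cos Δλ )
  = atan2(-0.07898, -0.89138) = -174.937° → normalised to [0°, 360°): 185.063°.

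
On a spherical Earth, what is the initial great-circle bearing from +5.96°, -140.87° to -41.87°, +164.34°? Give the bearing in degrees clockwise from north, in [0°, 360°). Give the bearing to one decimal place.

Δλ = 164.34 − -140.87 = 305.21°; wrapped into (−180°, 180°]: -54.79°.
θ = atan2( sin Δλ · cos φ₂ , cos φ₁ · sin φ₂ − sin φ₁ · cos φ₂ · cos Δλ )
  = atan2(-0.60842, -0.70842) = -139.342° → normalised to [0°, 360°): 220.658°.

220.7°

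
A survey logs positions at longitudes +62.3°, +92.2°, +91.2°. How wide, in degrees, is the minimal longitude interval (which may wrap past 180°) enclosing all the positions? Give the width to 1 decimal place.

29.9°

Sort the longitudes: +62.3°, +91.2°, +92.2°.
Eastward gaps between consecutive values (wrapping around): 28.9°, 1.0°, 330.1°.
Largest gap = 330.1° ⇒ minimal covering band is its complement: 360° − 330.1° = 29.9°.
Band runs from +62.3° eastward to +92.2°.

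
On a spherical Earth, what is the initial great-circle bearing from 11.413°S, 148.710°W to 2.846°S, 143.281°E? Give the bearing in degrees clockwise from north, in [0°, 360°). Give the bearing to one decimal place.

271.6°

Δλ = 143.281 − -148.710 = 291.991°; wrapped into (−180°, 180°]: -68.009°.
θ = atan2( sin Δλ · cos φ₂ , cos φ₁ · sin φ₂ − sin φ₁ · cos φ₂ · cos Δλ )
  = atan2(-0.92610, 0.02534) = -88.433° → normalised to [0°, 360°): 271.567°.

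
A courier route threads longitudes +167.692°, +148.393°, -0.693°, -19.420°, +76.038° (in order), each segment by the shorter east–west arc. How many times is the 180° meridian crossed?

Leg 1: +167.692° → +148.393°, shortest Δλ = -19.299° (west) — does not cross 180°.
Leg 2: +148.393° → -0.693°, shortest Δλ = -149.086° (west) — does not cross 180°.
Leg 3: -0.693° → -19.420°, shortest Δλ = -18.727° (west) — does not cross 180°.
Leg 4: -19.420° → +76.038°, shortest Δλ = 95.458° (east) — does not cross 180°.
Total crossings: 0.

0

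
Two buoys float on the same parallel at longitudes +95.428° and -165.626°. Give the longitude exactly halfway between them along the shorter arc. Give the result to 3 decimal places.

+144.901°

Signed shortest Δλ from +95.428° to -165.626° is +98.946°.
Midpoint longitude = +95.428° + (+98.946°)/2 = +95.428° + 49.473° = +144.901°.
(The naïve average (+95.428 + -165.626)/2 = -35.099° is on the wrong side of the globe.)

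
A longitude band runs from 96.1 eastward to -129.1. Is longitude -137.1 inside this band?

Yes

Band width going east from +96.1° to -129.1°: ((-129.1 − 96.1) mod 360) = 134.8°.
Offset of -137.1° east of the west edge: ((-137.1 − 96.1) mod 360) = 126.8°.
126.8° ≤ 134.8° ⇒ inside.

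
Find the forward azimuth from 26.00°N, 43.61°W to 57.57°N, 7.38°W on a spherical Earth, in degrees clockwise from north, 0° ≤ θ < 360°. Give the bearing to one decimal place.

29.1°

Δλ = -7.38 − -43.61 = 36.23°.
θ = atan2( sin Δλ · cos φ₂ , cos φ₁ · sin φ₂ − sin φ₁ · cos φ₂ · cos Δλ )
  = atan2(0.31695, 0.56899) = 29.119° → normalised to [0°, 360°): 29.119°.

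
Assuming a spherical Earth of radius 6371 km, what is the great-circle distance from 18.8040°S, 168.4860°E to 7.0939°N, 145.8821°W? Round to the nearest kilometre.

5771 km

Δλ = -145.8821 − 168.4860 = -314.3681°; wrapped into (−180°, 180°]: 45.6319°.
Δφ = 7.0939 − -18.8040 = 25.8979°.
a = sin²(Δφ/2) + cos φ₁ · cos φ₂ · sin²(Δλ/2) = 0.191465.
c = 2·atan2(√a, √(1−a)) = 0.90578 rad → d = 6371·c ≈ 5770.74 km.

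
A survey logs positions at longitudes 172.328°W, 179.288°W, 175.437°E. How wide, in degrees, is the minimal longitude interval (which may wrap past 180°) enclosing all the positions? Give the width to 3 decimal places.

12.235°

Sort the longitudes: -179.288°, -172.328°, +175.437°.
Eastward gaps between consecutive values (wrapping around): 6.960°, 347.765°, 5.275°.
Largest gap = 347.765° ⇒ minimal covering band is its complement: 360° − 347.765° = 12.235°.
Band runs from +175.437° eastward to -172.328°, crossing the antimeridian.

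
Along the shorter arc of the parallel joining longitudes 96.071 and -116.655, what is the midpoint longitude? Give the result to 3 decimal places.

Signed shortest Δλ from +96.071° to -116.655° is +147.274°.
Midpoint longitude = +96.071° + (+147.274°)/2 = +96.071° + 73.637° = +169.708°.
(The naïve average (+96.071 + -116.655)/2 = -10.292° is on the wrong side of the globe.)

+169.708°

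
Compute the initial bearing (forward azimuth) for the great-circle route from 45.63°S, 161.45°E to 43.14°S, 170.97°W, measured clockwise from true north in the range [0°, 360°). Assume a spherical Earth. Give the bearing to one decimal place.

Δλ = -170.97 − 161.45 = -332.42°; wrapped into (−180°, 180°]: 27.58°.
θ = atan2( sin Δλ · cos φ₂ , cos φ₁ · sin φ₂ − sin φ₁ · cos φ₂ · cos Δλ )
  = atan2(0.33783, -0.01583) = 92.682° → normalised to [0°, 360°): 92.682°.

92.7°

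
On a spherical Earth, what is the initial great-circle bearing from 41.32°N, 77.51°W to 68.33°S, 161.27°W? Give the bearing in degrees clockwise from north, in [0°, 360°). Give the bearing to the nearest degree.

Δλ = -161.27 − -77.51 = -83.76°.
θ = atan2( sin Δλ · cos φ₂ , cos φ₁ · sin φ₂ − sin φ₁ · cos φ₂ · cos Δλ )
  = atan2(-0.36707, -0.72446) = -153.129° → normalised to [0°, 360°): 206.871°.

207°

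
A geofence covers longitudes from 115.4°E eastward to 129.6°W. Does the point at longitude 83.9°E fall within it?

Band width going east from +115.4° to -129.6°: ((-129.6 − 115.4) mod 360) = 115.0°.
Offset of +83.9° east of the west edge: ((83.9 − 115.4) mod 360) = 328.5°.
328.5° > 115.0° ⇒ outside.

No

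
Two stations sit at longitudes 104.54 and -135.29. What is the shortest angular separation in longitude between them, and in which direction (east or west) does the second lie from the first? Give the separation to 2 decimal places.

120.17° east

Raw difference: -135.29 − 104.54 = -239.83°.
Normalise into (−180°, 180°]: -239.83° + 360° = 120.17°.
Positive ⇒ the second point lies to the east; separation 120.17°.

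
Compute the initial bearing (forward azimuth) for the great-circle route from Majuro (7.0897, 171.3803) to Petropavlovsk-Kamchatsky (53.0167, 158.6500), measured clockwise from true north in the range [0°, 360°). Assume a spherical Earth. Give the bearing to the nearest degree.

350°

Δλ = 158.6500 − 171.3803 = -12.7303°.
θ = atan2( sin Δλ · cos φ₂ , cos φ₁ · sin φ₂ − sin φ₁ · cos φ₂ · cos Δλ )
  = atan2(-0.13257, 0.72028) = -10.428° → normalised to [0°, 360°): 349.572°.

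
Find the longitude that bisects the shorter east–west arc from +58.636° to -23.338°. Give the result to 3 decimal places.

+17.649°

Signed shortest Δλ from +58.636° to -23.338° is -81.974°.
Midpoint longitude = +58.636° + (-81.974°)/2 = +58.636° − 40.987° = +17.649°.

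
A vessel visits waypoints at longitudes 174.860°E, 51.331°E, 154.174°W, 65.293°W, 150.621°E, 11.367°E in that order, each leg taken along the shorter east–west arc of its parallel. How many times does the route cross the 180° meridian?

Leg 1: +174.860° → +51.331°, shortest Δλ = -123.529° (west) — does not cross 180°.
Leg 2: +51.331° → -154.174°, shortest Δλ = 154.495° (east) — crosses 180°.
Leg 3: -154.174° → -65.293°, shortest Δλ = 88.881° (east) — does not cross 180°.
Leg 4: -65.293° → +150.621°, shortest Δλ = -144.086° (west) — crosses 180°.
Leg 5: +150.621° → +11.367°, shortest Δλ = -139.254° (west) — does not cross 180°.
Total crossings: 2.

2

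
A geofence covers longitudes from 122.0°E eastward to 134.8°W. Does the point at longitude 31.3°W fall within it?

No

Band width going east from +122.0° to -134.8°: ((-134.8 − 122.0) mod 360) = 103.2°.
Offset of -31.3° east of the west edge: ((-31.3 − 122.0) mod 360) = 206.7°.
206.7° > 103.2° ⇒ outside.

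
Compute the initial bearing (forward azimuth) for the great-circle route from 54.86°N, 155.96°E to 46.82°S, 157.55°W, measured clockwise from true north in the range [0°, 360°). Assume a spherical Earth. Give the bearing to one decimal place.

Δλ = -157.55 − 155.96 = -313.51°; wrapped into (−180°, 180°]: 46.49°.
θ = atan2( sin Δλ · cos φ₂ , cos φ₁ · sin φ₂ − sin φ₁ · cos φ₂ · cos Δλ )
  = atan2(0.49629, -0.80497) = 148.345° → normalised to [0°, 360°): 148.345°.

148.3°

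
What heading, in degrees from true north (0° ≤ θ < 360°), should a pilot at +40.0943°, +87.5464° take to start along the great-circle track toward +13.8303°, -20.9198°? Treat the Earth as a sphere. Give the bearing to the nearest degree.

292°

Δλ = -20.9198 − 87.5464 = -108.4662°.
θ = atan2( sin Δλ · cos φ₂ , cos φ₁ · sin φ₂ − sin φ₁ · cos φ₂ · cos Δλ )
  = atan2(-0.92101, 0.38095) = -67.529° → normalised to [0°, 360°): 292.471°.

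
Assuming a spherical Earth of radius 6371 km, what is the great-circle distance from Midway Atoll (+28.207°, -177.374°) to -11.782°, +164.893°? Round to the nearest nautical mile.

Δλ = 164.893 − -177.374 = 342.267°; wrapped into (−180°, 180°]: -17.733°.
Δφ = -11.782 − 28.207 = -39.989°.
a = sin²(Δφ/2) + cos φ₁ · cos φ₂ · sin²(Δλ/2) = 0.137411.
c = 2·atan2(√a, √(1−a)) = 0.75950 rad → d = 6371·c ≈ 4838.79 km ≈ 2612.74 nmi.

2613 nmi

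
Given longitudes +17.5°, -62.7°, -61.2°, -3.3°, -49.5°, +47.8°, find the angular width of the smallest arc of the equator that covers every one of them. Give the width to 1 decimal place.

Sort the longitudes: -62.7°, -61.2°, -49.5°, -3.3°, +17.5°, +47.8°.
Eastward gaps between consecutive values (wrapping around): 1.5°, 11.7°, 46.2°, 20.8°, 30.3°, 249.5°.
Largest gap = 249.5° ⇒ minimal covering band is its complement: 360° − 249.5° = 110.5°.
Band runs from -62.7° eastward to +47.8°.

110.5°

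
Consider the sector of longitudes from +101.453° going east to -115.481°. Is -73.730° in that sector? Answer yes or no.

Band width going east from +101.453° to -115.481°: ((-115.481 − 101.453) mod 360) = 143.066°.
Offset of -73.730° east of the west edge: ((-73.730 − 101.453) mod 360) = 184.817°.
184.817° > 143.066° ⇒ outside.

No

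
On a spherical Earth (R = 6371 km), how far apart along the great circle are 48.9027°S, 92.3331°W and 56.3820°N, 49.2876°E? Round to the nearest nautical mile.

9360 nmi

Δλ = 49.2876 − -92.3331 = 141.6207°.
Δφ = 56.3820 − -48.9027 = 105.2847°.
a = sin²(Δφ/2) + cos φ₁ · cos φ₂ · sin²(Δλ/2) = 0.956426.
c = 2·atan2(√a, √(1−a)) = 2.72101 rad → d = 6371·c ≈ 17335.56 km ≈ 9360.45 nmi.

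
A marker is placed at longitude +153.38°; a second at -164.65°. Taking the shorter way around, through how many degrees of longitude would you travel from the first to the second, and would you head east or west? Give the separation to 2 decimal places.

Raw difference: -164.65 − 153.38 = -318.03°.
Normalise into (−180°, 180°]: -318.03° + 360° = 41.97°.
Positive ⇒ the second point lies to the east; separation 41.97°.

41.97° east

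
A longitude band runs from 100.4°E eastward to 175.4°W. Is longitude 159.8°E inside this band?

Yes

Band width going east from +100.4° to -175.4°: ((-175.4 − 100.4) mod 360) = 84.2°.
Offset of +159.8° east of the west edge: ((159.8 − 100.4) mod 360) = 59.4°.
59.4° ≤ 84.2° ⇒ inside.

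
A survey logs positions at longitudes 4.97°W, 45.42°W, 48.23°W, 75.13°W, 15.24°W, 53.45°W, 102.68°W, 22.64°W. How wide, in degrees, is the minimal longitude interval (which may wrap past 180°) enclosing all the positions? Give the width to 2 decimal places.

97.71°

Sort the longitudes: -102.68°, -75.13°, -53.45°, -48.23°, -45.42°, -22.64°, -15.24°, -4.97°.
Eastward gaps between consecutive values (wrapping around): 27.55°, 21.68°, 5.22°, 2.81°, 22.78°, 7.40°, 10.27°, 262.29°.
Largest gap = 262.29° ⇒ minimal covering band is its complement: 360° − 262.29° = 97.71°.
Band runs from -102.68° eastward to -4.97°.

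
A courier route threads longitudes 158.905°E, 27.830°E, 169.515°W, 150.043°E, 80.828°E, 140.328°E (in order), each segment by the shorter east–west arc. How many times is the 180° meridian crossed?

Leg 1: +158.905° → +27.830°, shortest Δλ = -131.075° (west) — does not cross 180°.
Leg 2: +27.830° → -169.515°, shortest Δλ = 162.655° (east) — crosses 180°.
Leg 3: -169.515° → +150.043°, shortest Δλ = -40.442° (west) — crosses 180°.
Leg 4: +150.043° → +80.828°, shortest Δλ = -69.215° (west) — does not cross 180°.
Leg 5: +80.828° → +140.328°, shortest Δλ = 59.5° (east) — does not cross 180°.
Total crossings: 2.

2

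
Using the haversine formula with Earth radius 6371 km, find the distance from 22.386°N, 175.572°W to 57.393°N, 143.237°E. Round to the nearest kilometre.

Δλ = 143.237 − -175.572 = 318.809°; wrapped into (−180°, 180°]: -41.191°.
Δφ = 57.393 − 22.386 = 35.007°.
a = sin²(Δφ/2) + cos φ₁ · cos φ₂ · sin²(Δλ/2) = 0.152115.
c = 2·atan2(√a, √(1−a)) = 0.80130 rad → d = 6371·c ≈ 5105.11 km.

5105 km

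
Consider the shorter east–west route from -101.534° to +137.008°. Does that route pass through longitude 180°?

Yes

Naïve |137.008 − -101.534| = 238.542° > 180°, so the shorter arc goes the other way round — across 180°.
Signed shortest Δλ = ((137.008 − -101.534 + 180) mod 360) − 180 = -121.458°.
Going west by 121.458° from -101.534° passes through 180° before reaching +137.008°.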